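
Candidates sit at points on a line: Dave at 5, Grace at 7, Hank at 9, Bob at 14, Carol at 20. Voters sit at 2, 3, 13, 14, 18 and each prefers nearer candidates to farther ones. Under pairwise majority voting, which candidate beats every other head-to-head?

With single-peaked preferences on a line, the Condorcet winner is the candidate closest to the median voter.
The median voter (position 13) is closest to Bob at 14.
Check: Bob vs Dave — voters closer to Bob: 3 of 5.

Bob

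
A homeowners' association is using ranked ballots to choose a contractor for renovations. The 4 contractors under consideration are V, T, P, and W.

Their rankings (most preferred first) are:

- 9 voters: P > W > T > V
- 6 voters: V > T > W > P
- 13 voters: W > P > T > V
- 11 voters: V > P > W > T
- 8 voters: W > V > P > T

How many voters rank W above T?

41

Ballots ranking W above T: 9+13+11+8 = 41.
Ballots ranking T above W: 6.
So 41 of 47 voters prefer W to T.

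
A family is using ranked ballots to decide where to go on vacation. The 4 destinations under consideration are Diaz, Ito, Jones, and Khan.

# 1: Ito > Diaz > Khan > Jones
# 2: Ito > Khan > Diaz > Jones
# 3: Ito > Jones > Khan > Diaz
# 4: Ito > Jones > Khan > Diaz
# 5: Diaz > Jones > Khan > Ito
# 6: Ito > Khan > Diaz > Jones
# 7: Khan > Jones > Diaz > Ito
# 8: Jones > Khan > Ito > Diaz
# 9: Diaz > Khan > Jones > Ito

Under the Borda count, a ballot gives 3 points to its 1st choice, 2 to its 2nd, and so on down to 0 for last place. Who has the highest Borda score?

Borda scores:
  Diaz: 2 + 1 + 0 + 0 + 3 + 1 + 1 + 0 + 3 = 11
  Ito: 3 + 3 + 3 + 3 + 0 + 3 + 0 + 1 + 0 = 16
  Jones: 0 + 0 + 2 + 2 + 2 + 0 + 2 + 3 + 1 = 12
  Khan: 1 + 2 + 1 + 1 + 1 + 2 + 3 + 2 + 2 = 15
Ito has the highest total.

Ito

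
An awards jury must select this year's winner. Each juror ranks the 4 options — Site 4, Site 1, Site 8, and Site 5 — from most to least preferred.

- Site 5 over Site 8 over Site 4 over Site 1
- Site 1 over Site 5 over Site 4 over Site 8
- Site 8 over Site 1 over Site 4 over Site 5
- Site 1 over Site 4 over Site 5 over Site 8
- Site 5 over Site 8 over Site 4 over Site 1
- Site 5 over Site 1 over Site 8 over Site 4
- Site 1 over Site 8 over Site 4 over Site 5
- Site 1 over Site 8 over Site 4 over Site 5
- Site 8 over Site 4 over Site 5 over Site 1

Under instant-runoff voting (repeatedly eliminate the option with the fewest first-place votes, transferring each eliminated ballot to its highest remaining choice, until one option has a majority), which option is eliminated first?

Site 4

Round 1: Site 1 4, Site 5 3, Site 8 2, Site 4 0. Site 4 has the fewest and is eliminated.
Round 2: Site 1 4, Site 5 3, Site 8 2. Site 8 has the fewest and is eliminated.
Round 3: Site 1 5, Site 5 4. Site 1 has a majority.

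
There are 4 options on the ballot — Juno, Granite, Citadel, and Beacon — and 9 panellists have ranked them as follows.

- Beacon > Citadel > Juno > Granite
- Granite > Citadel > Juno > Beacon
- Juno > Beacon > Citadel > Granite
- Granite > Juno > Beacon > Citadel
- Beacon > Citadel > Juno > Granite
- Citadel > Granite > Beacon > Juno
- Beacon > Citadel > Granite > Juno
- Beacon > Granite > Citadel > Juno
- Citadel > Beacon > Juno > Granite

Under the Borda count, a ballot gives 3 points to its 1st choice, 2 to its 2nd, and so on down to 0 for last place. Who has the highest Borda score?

Beacon

Borda scores:
  Juno: 1 + 1 + 3 + 2 + 1 + 0 + 0 + 0 + 1 = 9
  Granite: 0 + 3 + 0 + 3 + 0 + 2 + 1 + 2 + 0 = 11
  Citadel: 2 + 2 + 1 + 0 + 2 + 3 + 2 + 1 + 3 = 16
  Beacon: 3 + 0 + 2 + 1 + 3 + 1 + 3 + 3 + 2 = 18
Beacon has the highest total.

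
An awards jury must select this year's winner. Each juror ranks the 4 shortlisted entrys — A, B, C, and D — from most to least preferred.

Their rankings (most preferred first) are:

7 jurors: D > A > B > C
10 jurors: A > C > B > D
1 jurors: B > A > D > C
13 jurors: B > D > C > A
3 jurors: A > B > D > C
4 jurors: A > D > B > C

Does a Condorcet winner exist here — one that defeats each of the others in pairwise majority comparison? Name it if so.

None — there is no Condorcet winner

Head-to-head results (38 voters total):
A vs B: A wins 24–14.
A vs C: A wins 25–13.
A vs D: D wins 20–18.
B vs C: B wins 28–10.
B vs D: B wins 27–11.
C vs D: D wins 28–10.
No candidate beats all others: A beats B beats D beats A, a majority cycle.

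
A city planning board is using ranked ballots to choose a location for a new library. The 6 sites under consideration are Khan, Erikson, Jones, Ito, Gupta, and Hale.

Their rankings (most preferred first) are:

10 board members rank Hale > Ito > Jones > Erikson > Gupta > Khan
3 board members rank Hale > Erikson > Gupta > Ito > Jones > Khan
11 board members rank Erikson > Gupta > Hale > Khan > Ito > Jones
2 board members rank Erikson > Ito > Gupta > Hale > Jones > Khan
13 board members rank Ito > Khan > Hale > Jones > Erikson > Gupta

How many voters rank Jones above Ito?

0

Ballots ranking Jones above Ito: 0.
Ballots ranking Ito above Jones: 10+3+11+2+13 = 39.
So 0 of 39 voters prefer Jones to Ito.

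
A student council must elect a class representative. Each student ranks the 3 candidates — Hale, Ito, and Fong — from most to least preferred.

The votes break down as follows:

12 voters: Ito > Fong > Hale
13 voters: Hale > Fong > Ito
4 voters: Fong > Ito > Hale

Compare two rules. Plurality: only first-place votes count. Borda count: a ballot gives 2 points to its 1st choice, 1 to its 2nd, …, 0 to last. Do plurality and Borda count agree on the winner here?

No

Plurality first-place counts: Hale 13, Ito 12, Fong 4 → Hale.
Borda totals: Hale 26, Ito 28, Fong 33 → Fong.
The two rules disagree: plurality picks Hale, Borda picks Fong.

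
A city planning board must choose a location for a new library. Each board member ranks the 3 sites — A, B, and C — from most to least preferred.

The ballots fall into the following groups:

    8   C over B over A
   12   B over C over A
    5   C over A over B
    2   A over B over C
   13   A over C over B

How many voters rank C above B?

26

Ballots ranking C above B: 8+5+13 = 26.
Ballots ranking B above C: 12+2 = 14.
So 26 of 40 voters prefer C to B.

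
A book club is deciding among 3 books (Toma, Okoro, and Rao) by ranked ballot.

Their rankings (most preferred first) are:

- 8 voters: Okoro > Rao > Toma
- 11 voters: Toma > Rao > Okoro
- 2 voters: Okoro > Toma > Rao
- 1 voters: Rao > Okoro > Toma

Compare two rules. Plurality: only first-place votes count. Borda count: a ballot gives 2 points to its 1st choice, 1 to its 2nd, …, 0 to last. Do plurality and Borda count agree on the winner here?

Plurality first-place counts: Toma 11, Okoro 10, Rao 1 → Toma.
Borda totals: Toma 24, Okoro 21, Rao 21 → Toma.
The two rules agree on Toma.

Yes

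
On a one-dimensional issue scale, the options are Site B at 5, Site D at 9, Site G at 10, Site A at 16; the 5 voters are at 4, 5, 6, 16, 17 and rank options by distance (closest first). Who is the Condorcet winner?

With single-peaked preferences on a line, the Condorcet winner is the candidate closest to the median voter.
The median voter (position 6) is closest to Site B at 5.
Check: Site B vs Site G — voters closer to Site B: 3 of 5.

Site B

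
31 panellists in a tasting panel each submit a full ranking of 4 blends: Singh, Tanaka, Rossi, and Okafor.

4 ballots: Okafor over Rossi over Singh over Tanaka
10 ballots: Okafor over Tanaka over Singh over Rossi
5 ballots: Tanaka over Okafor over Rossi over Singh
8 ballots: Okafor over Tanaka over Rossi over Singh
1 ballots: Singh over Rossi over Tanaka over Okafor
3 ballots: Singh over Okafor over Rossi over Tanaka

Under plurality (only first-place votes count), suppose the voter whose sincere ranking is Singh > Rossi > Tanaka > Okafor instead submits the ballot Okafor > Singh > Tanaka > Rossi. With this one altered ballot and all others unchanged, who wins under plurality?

Okafor

First-place totals with the altered ballot: Singh 3, Tanaka 5, Rossi 0, Okafor 23.
The winner is unchanged: still Okafor.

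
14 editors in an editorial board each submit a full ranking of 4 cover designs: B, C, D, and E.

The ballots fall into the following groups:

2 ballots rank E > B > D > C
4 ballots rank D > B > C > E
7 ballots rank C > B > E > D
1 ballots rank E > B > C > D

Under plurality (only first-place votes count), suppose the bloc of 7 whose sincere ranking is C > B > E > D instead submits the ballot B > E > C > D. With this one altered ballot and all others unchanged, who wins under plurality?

B

First-place totals with the altered ballot: B 7, C 0, D 4, E 3.
The switch changes the winner from C to B.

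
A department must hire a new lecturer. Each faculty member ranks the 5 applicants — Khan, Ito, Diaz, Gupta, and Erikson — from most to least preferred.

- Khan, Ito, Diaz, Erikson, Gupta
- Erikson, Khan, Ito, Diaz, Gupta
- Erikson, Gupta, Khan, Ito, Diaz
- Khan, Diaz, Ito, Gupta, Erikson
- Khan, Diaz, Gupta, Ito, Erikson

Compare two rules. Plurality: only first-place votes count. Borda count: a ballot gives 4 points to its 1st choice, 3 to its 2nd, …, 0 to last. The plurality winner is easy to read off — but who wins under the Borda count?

Khan

Plurality first-place counts: Khan 3, Ito 0, Diaz 0, Gupta 0, Erikson 2 → Khan.
Borda totals: Khan 17, Ito 9, Diaz 9, Gupta 6, Erikson 9 → Khan.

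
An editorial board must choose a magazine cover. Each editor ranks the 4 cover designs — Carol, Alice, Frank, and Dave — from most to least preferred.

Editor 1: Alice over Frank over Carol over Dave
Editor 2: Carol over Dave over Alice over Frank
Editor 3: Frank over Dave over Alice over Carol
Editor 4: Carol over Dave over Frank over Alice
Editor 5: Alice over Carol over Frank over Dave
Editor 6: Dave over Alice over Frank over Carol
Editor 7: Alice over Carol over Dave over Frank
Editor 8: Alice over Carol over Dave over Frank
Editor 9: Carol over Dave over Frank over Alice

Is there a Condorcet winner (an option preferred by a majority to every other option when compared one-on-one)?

Head-to-head results (9 voters total):
Carol vs Alice: Alice wins 6–3.
Carol vs Frank: Carol wins 6–3.
Carol vs Dave: Carol wins 7–2.
Alice vs Frank: Alice wins 6–3.
Alice vs Dave: Dave wins 5–4.
Frank vs Dave: Dave wins 6–3.
No candidate beats all others: Carol beats Dave beats Alice beats Carol, a majority cycle.

No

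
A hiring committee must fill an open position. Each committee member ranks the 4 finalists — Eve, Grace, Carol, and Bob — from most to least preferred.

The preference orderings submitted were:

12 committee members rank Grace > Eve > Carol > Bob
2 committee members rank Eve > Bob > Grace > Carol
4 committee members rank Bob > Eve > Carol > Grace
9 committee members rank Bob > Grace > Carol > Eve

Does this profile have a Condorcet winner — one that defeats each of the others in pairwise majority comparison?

Head-to-head results (27 voters total):
Eve vs Grace: Grace wins 21–6.
Eve vs Carol: Eve wins 18–9.
Eve vs Bob: Eve wins 14–13.
Grace vs Carol: Grace wins 23–4.
Grace vs Bob: Bob wins 15–12.
Carol vs Bob: Bob wins 15–12.
No candidate beats all others: Eve beats Bob beats Grace beats Eve, a majority cycle.

No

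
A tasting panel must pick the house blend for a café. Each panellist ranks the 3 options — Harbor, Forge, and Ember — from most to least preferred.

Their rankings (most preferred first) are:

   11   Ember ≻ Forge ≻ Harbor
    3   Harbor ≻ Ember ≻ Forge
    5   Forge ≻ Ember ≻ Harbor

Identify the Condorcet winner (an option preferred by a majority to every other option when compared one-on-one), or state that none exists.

Ember

Head-to-head results (19 voters total):
Harbor vs Forge: Forge wins 16–3.
Harbor vs Ember: Ember wins 16–3.
Forge vs Ember: Ember wins 14–5.
Ember beats each rival — Harbor (16–3), Forge (14–5) — so Ember is the Condorcet winner.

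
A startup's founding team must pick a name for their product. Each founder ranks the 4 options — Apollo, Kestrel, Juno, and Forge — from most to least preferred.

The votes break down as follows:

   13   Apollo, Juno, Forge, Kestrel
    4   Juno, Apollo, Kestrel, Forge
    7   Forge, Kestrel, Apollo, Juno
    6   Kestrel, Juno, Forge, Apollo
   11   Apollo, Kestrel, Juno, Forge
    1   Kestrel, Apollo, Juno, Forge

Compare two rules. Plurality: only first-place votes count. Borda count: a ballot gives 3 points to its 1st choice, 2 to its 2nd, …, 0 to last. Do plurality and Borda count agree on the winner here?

Plurality first-place counts: Apollo 24, Kestrel 7, Juno 4, Forge 7 → Apollo.
Borda totals: Apollo 89, Kestrel 61, Juno 62, Forge 40 → Apollo.
The two rules agree on Apollo.

Yes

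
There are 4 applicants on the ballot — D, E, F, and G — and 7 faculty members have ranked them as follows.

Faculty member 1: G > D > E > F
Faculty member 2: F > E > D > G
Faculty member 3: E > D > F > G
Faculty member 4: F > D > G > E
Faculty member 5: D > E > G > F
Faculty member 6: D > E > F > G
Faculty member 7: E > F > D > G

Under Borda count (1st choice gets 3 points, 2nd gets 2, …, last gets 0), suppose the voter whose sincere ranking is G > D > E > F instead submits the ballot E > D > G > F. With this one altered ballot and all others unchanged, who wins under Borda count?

Borda totals with the altered ballot: D 14, E 15, F 10, G 3.
The switch changes the winner from D to E.

E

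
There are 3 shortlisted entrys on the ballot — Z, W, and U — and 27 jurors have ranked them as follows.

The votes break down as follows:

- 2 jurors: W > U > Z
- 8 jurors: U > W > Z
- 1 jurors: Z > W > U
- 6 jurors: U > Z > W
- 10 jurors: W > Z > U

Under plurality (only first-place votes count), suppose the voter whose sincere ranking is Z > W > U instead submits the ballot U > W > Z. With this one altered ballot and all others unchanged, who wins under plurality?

U

First-place totals with the altered ballot: Z 0, W 12, U 15.
The winner is unchanged: still U.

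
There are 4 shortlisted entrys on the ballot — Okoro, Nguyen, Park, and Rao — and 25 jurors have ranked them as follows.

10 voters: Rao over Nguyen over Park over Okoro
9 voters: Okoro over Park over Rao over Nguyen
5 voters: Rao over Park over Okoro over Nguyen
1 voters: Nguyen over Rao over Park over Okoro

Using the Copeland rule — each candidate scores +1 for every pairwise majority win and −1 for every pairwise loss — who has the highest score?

Rao

Pairwise results:
  Okoro vs Nguyen: Okoro wins 14–11.
  Okoro vs Park: Park wins 16–9.
  Okoro vs Rao: Rao wins 16–9.
  Nguyen vs Park: Park wins 14–11.
  Nguyen vs Rao: Rao wins 24–1.
  Park vs Rao: Rao wins 16–9.
Copeland scores (wins − losses):
  Okoro: 1 − 2 = -1
  Nguyen: 0 − 3 = -3
  Park: 2 − 1 = 1
  Rao: 3 − 0 = 3
Rao has the best Copeland score.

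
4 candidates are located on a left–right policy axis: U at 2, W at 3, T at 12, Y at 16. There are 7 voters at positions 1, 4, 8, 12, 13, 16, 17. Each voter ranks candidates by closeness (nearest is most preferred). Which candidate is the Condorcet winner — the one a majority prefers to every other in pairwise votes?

T

With single-peaked preferences on a line, the Condorcet winner is the candidate closest to the median voter.
The median voter (position 12) is closest to T at 12.
Check: T vs Y — voters closer to T: 5 of 7.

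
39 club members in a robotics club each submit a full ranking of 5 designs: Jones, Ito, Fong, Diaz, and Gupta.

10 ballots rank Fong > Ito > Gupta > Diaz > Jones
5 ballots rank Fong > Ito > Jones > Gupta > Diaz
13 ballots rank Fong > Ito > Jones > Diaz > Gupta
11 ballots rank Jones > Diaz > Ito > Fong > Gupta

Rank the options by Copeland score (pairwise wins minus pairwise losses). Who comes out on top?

Fong

Pairwise results:
  Jones vs Ito: Ito wins 28–11.
  Jones vs Fong: Fong wins 28–11.
  Jones vs Diaz: Jones wins 29–10.
  Jones vs Gupta: Jones wins 29–10.
  Ito vs Fong: Fong wins 28–11.
  Ito vs Diaz: Ito wins 28–11.
  Ito vs Gupta: Ito wins 39–0.
  Fong vs Diaz: Fong wins 28–11.
  Fong vs Gupta: Fong wins 39–0.
  Diaz vs Gupta: Diaz wins 24–15.
Copeland scores (wins − losses):
  Jones: 2 − 2 = 0
  Ito: 3 − 1 = 2
  Fong: 4 − 0 = 4
  Diaz: 1 − 3 = -2
  Gupta: 0 − 4 = -4
Fong has the best Copeland score.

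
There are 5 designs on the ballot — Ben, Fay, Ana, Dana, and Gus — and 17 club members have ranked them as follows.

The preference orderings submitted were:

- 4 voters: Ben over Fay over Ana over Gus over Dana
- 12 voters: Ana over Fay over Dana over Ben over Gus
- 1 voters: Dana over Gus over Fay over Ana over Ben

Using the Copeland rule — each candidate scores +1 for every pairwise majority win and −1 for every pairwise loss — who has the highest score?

Ana

Pairwise results:
  Ben vs Fay: Fay wins 13–4.
  Ben vs Ana: Ana wins 13–4.
  Ben vs Dana: Dana wins 13–4.
  Ben vs Gus: Ben wins 16–1.
  Fay vs Ana: Ana wins 12–5.
  Fay vs Dana: Fay wins 16–1.
  Fay vs Gus: Fay wins 16–1.
  Ana vs Dana: Ana wins 16–1.
  Ana vs Gus: Ana wins 16–1.
  Dana vs Gus: Dana wins 13–4.
Copeland scores (wins − losses):
  Ben: 1 − 3 = -2
  Fay: 3 − 1 = 2
  Ana: 4 − 0 = 4
  Dana: 2 − 2 = 0
  Gus: 0 − 4 = -4
Ana has the best Copeland score.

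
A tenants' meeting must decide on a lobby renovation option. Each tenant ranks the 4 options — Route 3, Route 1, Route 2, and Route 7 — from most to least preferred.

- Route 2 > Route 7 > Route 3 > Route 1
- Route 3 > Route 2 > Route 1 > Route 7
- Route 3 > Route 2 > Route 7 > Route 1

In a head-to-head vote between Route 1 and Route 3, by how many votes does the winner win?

3

Ballots ranking Route 1 above Route 3: 0.
Ballots ranking Route 3 above Route 1: 3.
Route 3 wins 3–0, a margin of 3.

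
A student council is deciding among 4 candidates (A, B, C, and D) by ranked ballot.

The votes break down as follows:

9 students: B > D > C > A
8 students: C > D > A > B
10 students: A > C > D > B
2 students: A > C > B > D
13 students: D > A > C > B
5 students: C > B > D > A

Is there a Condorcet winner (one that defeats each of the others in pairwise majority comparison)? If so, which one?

Head-to-head results (47 voters total):
A vs B: A wins 33–14.
A vs C: A wins 25–22.
A vs D: D wins 35–12.
B vs C: C wins 38–9.
B vs D: D wins 31–16.
C vs D: C wins 25–22.
No candidate beats all others: A beats C beats D beats A, a majority cycle.

There is no Condorcet winner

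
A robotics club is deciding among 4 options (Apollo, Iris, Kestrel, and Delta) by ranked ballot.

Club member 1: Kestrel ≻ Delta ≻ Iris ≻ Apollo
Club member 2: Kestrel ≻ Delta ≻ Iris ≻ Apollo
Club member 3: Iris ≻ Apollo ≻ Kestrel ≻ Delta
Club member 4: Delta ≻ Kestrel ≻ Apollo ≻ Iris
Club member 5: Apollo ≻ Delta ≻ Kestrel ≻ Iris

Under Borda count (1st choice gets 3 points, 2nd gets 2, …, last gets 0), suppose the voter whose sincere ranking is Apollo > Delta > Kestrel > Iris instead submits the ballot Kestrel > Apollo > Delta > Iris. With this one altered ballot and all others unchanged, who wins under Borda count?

Borda totals with the altered ballot: Apollo 5, Iris 5, Kestrel 12, Delta 8.
The winner is unchanged: still Kestrel.

Kestrel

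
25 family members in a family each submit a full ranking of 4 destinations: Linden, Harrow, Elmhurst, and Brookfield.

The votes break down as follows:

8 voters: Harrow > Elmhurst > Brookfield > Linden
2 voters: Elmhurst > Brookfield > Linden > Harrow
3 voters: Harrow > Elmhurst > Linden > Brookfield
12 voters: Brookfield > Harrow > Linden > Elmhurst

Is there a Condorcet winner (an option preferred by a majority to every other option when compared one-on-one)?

No

Head-to-head results (25 voters total):
Linden vs Harrow: Harrow wins 23–2.
Linden vs Elmhurst: Elmhurst wins 13–12.
Linden vs Brookfield: Brookfield wins 22–3.
Harrow vs Elmhurst: Harrow wins 23–2.
Harrow vs Brookfield: Brookfield wins 14–11.
Elmhurst vs Brookfield: Elmhurst wins 13–12.
No candidate beats all others: Harrow beats Elmhurst beats Brookfield beats Harrow, a majority cycle.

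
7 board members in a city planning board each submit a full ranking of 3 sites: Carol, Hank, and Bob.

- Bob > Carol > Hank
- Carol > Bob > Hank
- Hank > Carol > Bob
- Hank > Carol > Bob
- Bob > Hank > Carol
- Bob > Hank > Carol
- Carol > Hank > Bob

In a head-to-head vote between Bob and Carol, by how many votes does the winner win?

Ballots ranking Bob above Carol: 3.
Ballots ranking Carol above Bob: 4.
Carol wins 4–3, a margin of 1.

1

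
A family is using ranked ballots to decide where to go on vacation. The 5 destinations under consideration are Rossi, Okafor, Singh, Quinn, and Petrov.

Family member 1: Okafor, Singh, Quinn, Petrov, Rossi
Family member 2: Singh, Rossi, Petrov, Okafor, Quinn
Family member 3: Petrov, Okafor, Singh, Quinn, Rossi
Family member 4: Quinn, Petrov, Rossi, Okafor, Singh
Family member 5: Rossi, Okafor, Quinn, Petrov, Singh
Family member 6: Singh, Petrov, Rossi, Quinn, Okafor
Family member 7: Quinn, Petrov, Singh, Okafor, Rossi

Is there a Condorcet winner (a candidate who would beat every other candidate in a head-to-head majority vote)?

Head-to-head results (7 voters total):
Rossi vs Okafor: Rossi wins 4–3.
Rossi vs Singh: Singh wins 5–2.
Rossi vs Quinn: Quinn wins 4–3.
Rossi vs Petrov: Petrov wins 5–2.
Okafor vs Singh: Okafor wins 4–3.
Okafor vs Quinn: Okafor wins 4–3.
Okafor vs Petrov: Petrov wins 5–2.
Singh vs Quinn: Singh wins 4–3.
Singh vs Petrov: Petrov wins 4–3.
Quinn vs Petrov: Quinn wins 4–3.
No candidate beats all others: Rossi beats Okafor beats Singh beats Rossi, a majority cycle.

No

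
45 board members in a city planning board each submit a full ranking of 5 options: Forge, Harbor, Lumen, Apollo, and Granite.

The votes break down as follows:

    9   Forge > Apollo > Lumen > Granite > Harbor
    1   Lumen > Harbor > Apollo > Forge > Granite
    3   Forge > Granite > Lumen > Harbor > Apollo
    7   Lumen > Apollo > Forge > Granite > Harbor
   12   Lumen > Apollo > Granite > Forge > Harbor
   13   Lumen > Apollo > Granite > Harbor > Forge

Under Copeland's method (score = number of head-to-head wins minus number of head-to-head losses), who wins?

Pairwise results:
  Forge vs Harbor: Forge wins 31–14.
  Forge vs Lumen: Lumen wins 33–12.
  Forge vs Apollo: Apollo wins 33–12.
  Forge vs Granite: Granite wins 25–20.
  Harbor vs Lumen: Lumen wins 45–0.
  Harbor vs Apollo: Apollo wins 41–4.
  Harbor vs Granite: Granite wins 44–1.
  Lumen vs Apollo: Lumen wins 36–9.
  Lumen vs Granite: Lumen wins 42–3.
  Apollo vs Granite: Apollo wins 42–3.
Copeland scores (wins − losses):
  Forge: 1 − 3 = -2
  Harbor: 0 − 4 = -4
  Lumen: 4 − 0 = 4
  Apollo: 3 − 1 = 2
  Granite: 2 − 2 = 0
Lumen has the best Copeland score.

Lumen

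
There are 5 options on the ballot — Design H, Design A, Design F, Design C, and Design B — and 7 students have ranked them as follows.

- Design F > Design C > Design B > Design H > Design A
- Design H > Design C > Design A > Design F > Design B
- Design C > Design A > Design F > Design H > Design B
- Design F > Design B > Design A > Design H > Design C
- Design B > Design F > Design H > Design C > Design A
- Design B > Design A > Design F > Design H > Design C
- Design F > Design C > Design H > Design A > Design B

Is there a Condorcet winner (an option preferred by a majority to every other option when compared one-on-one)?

Head-to-head results (7 voters total):
Design H vs Design A: Design H wins 4–3.
Design H vs Design F: Design F wins 6–1.
Design H vs Design C: Design H wins 4–3.
Design H vs Design B: Design B wins 4–3.
Design A vs Design F: Design F wins 4–3.
Design A vs Design C: Design C wins 5–2.
Design A vs Design B: Design B wins 4–3.
Design F vs Design C: Design F wins 5–2.
Design F vs Design B: Design F wins 5–2.
Design C vs Design B: Design C wins 4–3.
Design F beats each rival — Design H (6–1), Design A (4–3), Design C (5–2), Design B (5–2) — so Design F is the Condorcet winner.

Yes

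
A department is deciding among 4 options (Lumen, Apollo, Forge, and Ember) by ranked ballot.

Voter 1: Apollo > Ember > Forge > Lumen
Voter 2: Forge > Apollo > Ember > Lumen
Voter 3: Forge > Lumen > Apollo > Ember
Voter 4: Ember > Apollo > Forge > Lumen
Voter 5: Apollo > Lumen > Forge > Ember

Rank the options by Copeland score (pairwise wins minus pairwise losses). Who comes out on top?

Apollo

Pairwise results:
  Lumen vs Apollo: Apollo wins 4–1.
  Lumen vs Forge: Forge wins 4–1.
  Lumen vs Ember: Ember wins 3–2.
  Apollo vs Forge: Apollo wins 3–2.
  Apollo vs Ember: Apollo wins 4–1.
  Forge vs Ember: Forge wins 3–2.
Copeland scores (wins − losses):
  Lumen: 0 − 3 = -3
  Apollo: 3 − 0 = 3
  Forge: 2 − 1 = 1
  Ember: 1 − 2 = -1
Apollo has the best Copeland score.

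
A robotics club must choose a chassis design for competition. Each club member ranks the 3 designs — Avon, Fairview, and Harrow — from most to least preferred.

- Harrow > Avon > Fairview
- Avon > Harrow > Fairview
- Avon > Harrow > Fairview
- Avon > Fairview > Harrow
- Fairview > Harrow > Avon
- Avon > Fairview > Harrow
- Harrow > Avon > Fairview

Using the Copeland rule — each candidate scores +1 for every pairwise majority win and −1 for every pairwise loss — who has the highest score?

Avon

Pairwise results:
  Avon vs Fairview: Avon wins 6–1.
  Avon vs Harrow: Avon wins 4–3.
  Fairview vs Harrow: Harrow wins 4–3.
Copeland scores (wins − losses):
  Avon: 2 − 0 = 2
  Fairview: 0 − 2 = -2
  Harrow: 1 − 1 = 0
Avon has the best Copeland score.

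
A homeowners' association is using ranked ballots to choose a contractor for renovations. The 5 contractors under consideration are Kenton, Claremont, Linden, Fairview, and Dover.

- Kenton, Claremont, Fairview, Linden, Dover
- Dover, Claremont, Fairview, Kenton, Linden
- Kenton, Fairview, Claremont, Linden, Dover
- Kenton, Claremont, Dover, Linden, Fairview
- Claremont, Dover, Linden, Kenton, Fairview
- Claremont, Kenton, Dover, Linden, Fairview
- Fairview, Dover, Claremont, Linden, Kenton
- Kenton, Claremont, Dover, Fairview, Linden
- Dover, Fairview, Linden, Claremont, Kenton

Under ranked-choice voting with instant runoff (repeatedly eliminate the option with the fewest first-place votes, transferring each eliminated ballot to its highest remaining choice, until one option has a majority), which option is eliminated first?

Round 1: Kenton 4, Claremont 2, Dover 2, Fairview 1, Linden 0. Linden has the fewest and is eliminated.
Round 2: Kenton 4, Claremont 2, Dover 2, Fairview 1. Fairview has the fewest and is eliminated.
Round 3: Kenton 4, Dover 3, Claremont 2. Claremont has the fewest and is eliminated.
Round 4: Kenton 5, Dover 4. Kenton has a majority.

Linden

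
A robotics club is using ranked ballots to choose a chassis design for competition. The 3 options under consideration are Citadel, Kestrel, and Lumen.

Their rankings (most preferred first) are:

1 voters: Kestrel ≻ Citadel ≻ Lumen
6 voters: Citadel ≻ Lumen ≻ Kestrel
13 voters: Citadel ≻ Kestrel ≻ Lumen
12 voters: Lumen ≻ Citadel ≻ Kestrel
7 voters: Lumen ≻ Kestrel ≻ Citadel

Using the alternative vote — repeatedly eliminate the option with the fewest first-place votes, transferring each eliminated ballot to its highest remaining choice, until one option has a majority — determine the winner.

Round 1: Citadel 19, Lumen 19, Kestrel 1. Kestrel has the fewest and is eliminated.
Round 2: Citadel 20, Lumen 19. Citadel has a majority.

Citadel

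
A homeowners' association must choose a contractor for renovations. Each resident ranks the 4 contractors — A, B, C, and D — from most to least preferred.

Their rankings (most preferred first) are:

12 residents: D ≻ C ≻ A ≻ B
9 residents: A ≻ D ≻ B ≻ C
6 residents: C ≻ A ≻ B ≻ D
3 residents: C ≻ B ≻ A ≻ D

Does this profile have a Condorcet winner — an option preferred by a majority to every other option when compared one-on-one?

No

Head-to-head results (30 voters total):
A vs B: A wins 27–3.
A vs C: C wins 21–9.
A vs D: A wins 18–12.
B vs C: C wins 21–9.
B vs D: D wins 21–9.
C vs D: D wins 21–9.
No candidate beats all others: A beats D beats C beats A, a majority cycle.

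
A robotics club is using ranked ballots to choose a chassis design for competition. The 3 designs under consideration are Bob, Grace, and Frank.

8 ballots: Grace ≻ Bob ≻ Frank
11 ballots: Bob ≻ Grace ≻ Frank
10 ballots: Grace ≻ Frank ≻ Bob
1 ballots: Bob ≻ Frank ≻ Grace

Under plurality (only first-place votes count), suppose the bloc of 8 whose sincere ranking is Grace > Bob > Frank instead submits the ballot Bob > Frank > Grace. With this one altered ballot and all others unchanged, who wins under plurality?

First-place totals with the altered ballot: Bob 20, Grace 10, Frank 0.
The switch changes the winner from Grace to Bob.

Bob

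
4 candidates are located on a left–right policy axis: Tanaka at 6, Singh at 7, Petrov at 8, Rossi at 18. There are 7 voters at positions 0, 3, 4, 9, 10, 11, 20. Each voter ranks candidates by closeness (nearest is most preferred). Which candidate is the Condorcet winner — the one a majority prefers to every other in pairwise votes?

With single-peaked preferences on a line, the Condorcet winner is the candidate closest to the median voter.
The median voter (position 9) is closest to Petrov at 8.
Check: Petrov vs Singh — voters closer to Petrov: 4 of 7.

Petrov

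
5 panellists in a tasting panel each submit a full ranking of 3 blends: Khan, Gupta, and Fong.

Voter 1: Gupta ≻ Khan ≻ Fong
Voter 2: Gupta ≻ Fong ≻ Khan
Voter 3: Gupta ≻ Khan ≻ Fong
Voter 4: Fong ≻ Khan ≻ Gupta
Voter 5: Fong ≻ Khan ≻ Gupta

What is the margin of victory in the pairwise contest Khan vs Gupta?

1

Ballots ranking Khan above Gupta: 2.
Ballots ranking Gupta above Khan: 3.
Gupta wins 3–2, a margin of 1.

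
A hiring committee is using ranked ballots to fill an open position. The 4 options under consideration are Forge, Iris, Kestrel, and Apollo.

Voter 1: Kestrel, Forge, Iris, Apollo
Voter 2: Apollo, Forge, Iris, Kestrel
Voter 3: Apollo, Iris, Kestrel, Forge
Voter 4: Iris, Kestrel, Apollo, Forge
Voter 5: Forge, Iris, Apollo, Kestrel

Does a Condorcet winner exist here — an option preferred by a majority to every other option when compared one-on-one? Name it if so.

There is no Condorcet winner

Head-to-head results (5 voters total):
Forge vs Iris: Forge wins 3–2.
Forge vs Kestrel: Kestrel wins 3–2.
Forge vs Apollo: Apollo wins 3–2.
Iris vs Kestrel: Iris wins 4–1.
Iris vs Apollo: Iris wins 3–2.
Kestrel vs Apollo: Apollo wins 3–2.
No candidate beats all others: Forge beats Iris beats Kestrel beats Forge, a majority cycle.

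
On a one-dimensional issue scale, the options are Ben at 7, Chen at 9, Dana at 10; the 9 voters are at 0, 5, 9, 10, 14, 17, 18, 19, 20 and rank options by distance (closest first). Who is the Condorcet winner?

Dana

With single-peaked preferences on a line, the Condorcet winner is the candidate closest to the median voter.
The median voter (position 14) is closest to Dana at 10.
Check: Dana vs Ben — voters closer to Dana: 7 of 9.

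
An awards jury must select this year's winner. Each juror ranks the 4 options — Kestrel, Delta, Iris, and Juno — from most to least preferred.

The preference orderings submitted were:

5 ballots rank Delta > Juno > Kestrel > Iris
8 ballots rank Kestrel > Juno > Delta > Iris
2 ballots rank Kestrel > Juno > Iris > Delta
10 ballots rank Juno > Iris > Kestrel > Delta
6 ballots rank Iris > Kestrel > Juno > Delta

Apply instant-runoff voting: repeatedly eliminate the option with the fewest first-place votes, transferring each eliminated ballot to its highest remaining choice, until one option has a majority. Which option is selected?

Kestrel

Round 1: Kestrel 10, Juno 10, Iris 6, Delta 5. Delta has the fewest and is eliminated.
Round 2: Juno 15, Kestrel 10, Iris 6. Iris has the fewest and is eliminated.
Round 3: Kestrel 16, Juno 15. Kestrel has a majority.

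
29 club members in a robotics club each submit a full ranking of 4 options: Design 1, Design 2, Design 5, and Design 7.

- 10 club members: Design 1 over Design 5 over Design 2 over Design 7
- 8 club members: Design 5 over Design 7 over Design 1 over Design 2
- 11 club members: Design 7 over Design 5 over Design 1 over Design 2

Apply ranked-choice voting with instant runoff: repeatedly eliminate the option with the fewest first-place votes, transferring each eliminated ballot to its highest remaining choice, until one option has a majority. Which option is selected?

Round 1: Design 7 11, Design 1 10, Design 5 8, Design 2 0. Design 2 has the fewest and is eliminated.
Round 2: Design 7 11, Design 1 10, Design 5 8. Design 5 has the fewest and is eliminated.
Round 3: Design 7 19, Design 1 10. Design 7 has a majority.

Design 7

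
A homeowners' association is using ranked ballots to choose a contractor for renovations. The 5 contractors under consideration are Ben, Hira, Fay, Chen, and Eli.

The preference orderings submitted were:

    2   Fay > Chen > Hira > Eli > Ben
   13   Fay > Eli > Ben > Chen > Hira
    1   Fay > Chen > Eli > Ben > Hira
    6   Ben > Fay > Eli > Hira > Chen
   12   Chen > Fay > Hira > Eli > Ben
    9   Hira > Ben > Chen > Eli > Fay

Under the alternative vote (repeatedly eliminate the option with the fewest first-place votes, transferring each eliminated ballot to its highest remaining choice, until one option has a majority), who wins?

Round 1: Fay 16, Chen 12, Hira 9, Ben 6, Eli 0. Eli has the fewest and is eliminated.
Round 2: Fay 16, Chen 12, Hira 9, Ben 6. Ben has the fewest and is eliminated.
Round 3: Fay 22, Chen 12, Hira 9. Fay has a majority.

Fay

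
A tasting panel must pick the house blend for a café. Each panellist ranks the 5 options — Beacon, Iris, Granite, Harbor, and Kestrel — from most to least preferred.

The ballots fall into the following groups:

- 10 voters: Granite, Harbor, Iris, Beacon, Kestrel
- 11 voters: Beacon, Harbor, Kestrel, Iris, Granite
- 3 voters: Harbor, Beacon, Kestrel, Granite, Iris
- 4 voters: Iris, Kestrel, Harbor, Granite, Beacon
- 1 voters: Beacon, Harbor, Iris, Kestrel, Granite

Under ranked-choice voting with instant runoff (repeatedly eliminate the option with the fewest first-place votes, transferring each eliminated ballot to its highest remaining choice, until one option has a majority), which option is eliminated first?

Round 1: Beacon 12, Granite 10, Iris 4, Harbor 3, Kestrel 0. Kestrel has the fewest and is eliminated.
Round 2: Beacon 12, Granite 10, Iris 4, Harbor 3. Harbor has the fewest and is eliminated.
Round 3: Beacon 15, Granite 10, Iris 4. Beacon has a majority.

Kestrel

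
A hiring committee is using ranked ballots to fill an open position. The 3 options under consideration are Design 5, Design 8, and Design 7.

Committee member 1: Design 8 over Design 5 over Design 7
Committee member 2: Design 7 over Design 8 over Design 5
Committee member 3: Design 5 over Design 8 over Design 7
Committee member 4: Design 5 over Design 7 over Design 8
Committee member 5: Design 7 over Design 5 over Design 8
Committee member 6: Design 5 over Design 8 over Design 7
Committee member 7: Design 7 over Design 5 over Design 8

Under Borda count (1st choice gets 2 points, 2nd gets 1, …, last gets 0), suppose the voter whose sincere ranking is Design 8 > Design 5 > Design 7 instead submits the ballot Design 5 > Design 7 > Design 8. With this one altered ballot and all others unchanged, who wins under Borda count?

Design 5

Borda totals with the altered ballot: Design 5 10, Design 8 3, Design 7 8.
The winner is unchanged: still Design 5.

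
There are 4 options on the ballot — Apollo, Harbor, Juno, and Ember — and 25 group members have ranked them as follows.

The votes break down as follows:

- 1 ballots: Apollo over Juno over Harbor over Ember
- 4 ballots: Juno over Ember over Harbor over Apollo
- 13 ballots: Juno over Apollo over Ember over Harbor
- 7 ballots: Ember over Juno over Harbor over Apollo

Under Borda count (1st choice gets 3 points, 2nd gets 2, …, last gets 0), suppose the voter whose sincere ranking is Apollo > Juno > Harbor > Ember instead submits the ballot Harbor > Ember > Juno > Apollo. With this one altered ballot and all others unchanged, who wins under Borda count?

Borda totals with the altered ballot: Apollo 26, Harbor 14, Juno 66, Ember 44.
The winner is unchanged: still Juno.

Juno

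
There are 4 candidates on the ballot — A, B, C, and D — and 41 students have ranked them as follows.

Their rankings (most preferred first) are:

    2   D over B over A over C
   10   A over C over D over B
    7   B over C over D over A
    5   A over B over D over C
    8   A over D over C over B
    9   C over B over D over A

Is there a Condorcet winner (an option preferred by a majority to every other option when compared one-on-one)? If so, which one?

A

Head-to-head results (41 voters total):
A vs B: A wins 23–18.
A vs C: A wins 25–16.
A vs D: A wins 23–18.
B vs C: C wins 27–14.
B vs D: B wins 21–20.
C vs D: C wins 26–15.
A beats each rival — B (23–18), C (25–16), D (23–18) — so A is the Condorcet winner.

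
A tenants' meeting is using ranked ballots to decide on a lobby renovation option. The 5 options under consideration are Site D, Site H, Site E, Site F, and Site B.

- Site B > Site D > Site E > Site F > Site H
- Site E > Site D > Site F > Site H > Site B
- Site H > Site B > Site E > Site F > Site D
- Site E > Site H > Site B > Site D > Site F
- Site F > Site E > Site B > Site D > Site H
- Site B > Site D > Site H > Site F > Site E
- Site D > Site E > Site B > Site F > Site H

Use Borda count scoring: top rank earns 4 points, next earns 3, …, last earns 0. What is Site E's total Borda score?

Borda scores:
  Site D: 3 + 3 + 0 + 1 + 1 + 3 + 4 = 15
  Site H: 0 + 1 + 4 + 3 + 0 + 2 + 0 = 10
  Site E: 2 + 4 + 2 + 4 + 3 + 0 + 3 = 18
  Site F: 1 + 2 + 1 + 0 + 4 + 1 + 1 = 10
  Site B: 4 + 0 + 3 + 2 + 2 + 4 + 2 = 17

18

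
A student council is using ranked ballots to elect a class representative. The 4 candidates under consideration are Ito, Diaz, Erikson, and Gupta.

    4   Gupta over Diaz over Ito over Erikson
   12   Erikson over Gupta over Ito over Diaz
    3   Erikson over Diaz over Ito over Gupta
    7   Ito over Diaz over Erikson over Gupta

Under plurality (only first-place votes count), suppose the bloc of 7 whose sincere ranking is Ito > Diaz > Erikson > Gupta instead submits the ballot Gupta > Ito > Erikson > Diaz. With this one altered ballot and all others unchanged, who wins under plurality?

First-place totals with the altered ballot: Ito 0, Diaz 0, Erikson 15, Gupta 11.
The winner is unchanged: still Erikson.

Erikson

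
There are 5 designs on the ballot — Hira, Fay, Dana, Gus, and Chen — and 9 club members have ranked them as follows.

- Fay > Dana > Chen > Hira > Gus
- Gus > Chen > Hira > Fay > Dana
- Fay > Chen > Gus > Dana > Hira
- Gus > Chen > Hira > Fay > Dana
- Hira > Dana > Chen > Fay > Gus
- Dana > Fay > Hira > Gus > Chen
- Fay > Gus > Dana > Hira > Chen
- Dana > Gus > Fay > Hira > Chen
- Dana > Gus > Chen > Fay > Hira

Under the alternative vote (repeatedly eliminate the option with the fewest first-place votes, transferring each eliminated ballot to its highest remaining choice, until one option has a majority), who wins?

Fay

Round 1: Fay 3, Dana 3, Gus 2, Hira 1, Chen 0. Chen has the fewest and is eliminated.
Round 2: Fay 3, Dana 3, Gus 2, Hira 1. Hira has the fewest and is eliminated.
Round 3: Dana 4, Fay 3, Gus 2. Gus has the fewest and is eliminated.
Round 4: Fay 5, Dana 4. Fay has a majority.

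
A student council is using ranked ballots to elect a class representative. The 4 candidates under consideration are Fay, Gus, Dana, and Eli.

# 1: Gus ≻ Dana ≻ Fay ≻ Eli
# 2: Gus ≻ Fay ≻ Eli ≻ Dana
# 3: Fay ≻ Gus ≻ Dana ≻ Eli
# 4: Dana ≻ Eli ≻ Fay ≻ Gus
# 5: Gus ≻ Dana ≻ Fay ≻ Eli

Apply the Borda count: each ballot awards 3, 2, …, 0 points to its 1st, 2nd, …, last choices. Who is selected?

Gus

Borda scores:
  Fay: 1 + 2 + 3 + 1 + 1 = 8
  Gus: 3 + 3 + 2 + 0 + 3 = 11
  Dana: 2 + 0 + 1 + 3 + 2 = 8
  Eli: 0 + 1 + 0 + 2 + 0 = 3
Gus has the highest total.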